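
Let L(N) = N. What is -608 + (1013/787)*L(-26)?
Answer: -504834/787 ≈ -641.47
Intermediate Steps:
-608 + (1013/787)*L(-26) = -608 + (1013/787)*(-26) = -608 - 26338/787 = -504834/787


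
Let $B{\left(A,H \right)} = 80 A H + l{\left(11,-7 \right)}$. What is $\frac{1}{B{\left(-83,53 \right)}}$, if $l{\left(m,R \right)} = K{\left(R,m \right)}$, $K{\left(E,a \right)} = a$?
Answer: $- \frac{1}{351909} \approx -2.8416 \cdot 10^{-6}$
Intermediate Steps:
$l{\left(m,R \right)} = m$
$B{\left(A,H \right)} = 11 + 80 A H$ ($B{\left(A,H \right)} = 80 A H + 11 = 11 + 80 A H$)
$\frac{1}{B{\left(-83,53 \right)}} = \frac{1}{11 + 80 \left(-83\right) 53} = \frac{1}{11 - 351920} = \frac{1}{-351909} = - \frac{1}{351909}$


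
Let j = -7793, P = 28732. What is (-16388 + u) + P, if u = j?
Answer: 4551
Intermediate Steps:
u = -7793
(-16388 + u) + P = (-16388 - 7793) + 28732 = -24181 + 28732 = 4551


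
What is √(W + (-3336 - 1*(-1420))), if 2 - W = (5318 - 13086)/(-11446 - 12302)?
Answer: 4*I*√4217258895/5937 ≈ 43.753*I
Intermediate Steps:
W = 9932/5937 (W = 2 - (5318 - 13086)/(-11446 - 12302) = 2 - (-7768)/(-23748) = 2 - (-7768)*(-1)/23748 = 2 - 1*1942/5937 = 2 - 1942/5937 = 9932/5937 ≈ 1.6729)
√(W + (-3336 - 1*(-1420))) = √(9932/5937 + (-3336 - 1*(-1420))) = √(9932/5937 + (-3336 + 1420)) = √(9932/5937 - 1916) = √(-11365360/5937) = 4*I*√4217258895/5937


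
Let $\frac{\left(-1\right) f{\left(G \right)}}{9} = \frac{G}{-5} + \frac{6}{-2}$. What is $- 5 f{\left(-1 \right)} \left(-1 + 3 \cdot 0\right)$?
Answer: $126$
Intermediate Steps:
$f{\left(G \right)} = 27 + \frac{9 G}{5}$ ($f{\left(G \right)} = - 9 \left(\frac{G}{-5} + \frac{6}{-2}\right) = - 9 \left(G \left(- \frac{1}{5}\right) + 6 \left(- \frac{1}{2}\right)\right) = - 9 \left(- \frac{G}{5} - 3\right) = - 9 \left(-3 - \frac{G}{5}\right) = 27 + \frac{9 G}{5}$)
$- 5 f{\left(-1 \right)} \left(-1 + 3 \cdot 0\right) = - 5 \left(27 + \frac{9}{5} \left(-1\right)\right) \left(-1 + 3 \cdot 0\right) = - 5 \left(27 - \frac{9}{5}\right) \left(-1 + 0\right) = \left(-5\right) \frac{126}{5} \left(-1\right) = \left(-126\right) \left(-1\right) = 126$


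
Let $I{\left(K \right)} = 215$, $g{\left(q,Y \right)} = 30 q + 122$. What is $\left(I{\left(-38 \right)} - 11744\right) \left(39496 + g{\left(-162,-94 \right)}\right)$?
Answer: $-400724982$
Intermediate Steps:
$g{\left(q,Y \right)} = 122 + 30 q$
$\left(I{\left(-38 \right)} - 11744\right) \left(39496 + g{\left(-162,-94 \right)}\right) = \left(215 - 11744\right) \left(39496 + \left(122 + 30 \left(-162\right)\right)\right) = - 11529 \left(39496 + \left(122 - 4860\right)\right) = - 11529 \left(39496 - 4738\right) = \left(-11529\right) 34758 = -400724982$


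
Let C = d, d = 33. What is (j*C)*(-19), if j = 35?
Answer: -21945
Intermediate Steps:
C = 33
(j*C)*(-19) = (35*33)*(-19) = 1155*(-19) = -21945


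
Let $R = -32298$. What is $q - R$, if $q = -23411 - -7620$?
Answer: $16507$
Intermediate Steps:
$q = -15791$ ($q = -23411 + 7620 = -15791$)
$q - R = -15791 - -32298 = -15791 + 32298 = 16507$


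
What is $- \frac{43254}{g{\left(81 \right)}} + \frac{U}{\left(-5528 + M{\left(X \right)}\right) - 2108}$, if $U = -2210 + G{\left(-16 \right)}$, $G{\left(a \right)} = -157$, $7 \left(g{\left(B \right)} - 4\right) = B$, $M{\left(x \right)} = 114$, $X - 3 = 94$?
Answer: $- \frac{2277238113}{819898} \approx -2777.5$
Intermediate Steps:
$X = 97$ ($X = 3 + 94 = 97$)
$g{\left(B \right)} = 4 + \frac{B}{7}$
$U = -2367$ ($U = -2210 - 157 = -2367$)
$- \frac{43254}{g{\left(81 \right)}} + \frac{U}{\left(-5528 + M{\left(X \right)}\right) - 2108} = - \frac{43254}{4 + \frac{1}{7} \cdot 81} - \frac{2367}{\left(-5528 + 114\right) - 2108} = - \frac{43254}{4 + \frac{81}{7}} - \frac{2367}{-5414 - 2108} = - \frac{43254}{\frac{109}{7}} - \frac{2367}{-7522} = \left(-43254\right) \frac{7}{109} - - \frac{2367}{7522} = - \frac{302778}{109} + \frac{2367}{7522} = - \frac{2277238113}{819898}$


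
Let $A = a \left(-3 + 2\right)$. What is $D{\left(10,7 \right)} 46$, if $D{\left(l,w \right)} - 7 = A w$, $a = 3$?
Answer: $-644$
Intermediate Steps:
$A = -3$ ($A = 3 \left(-3 + 2\right) = 3 \left(-1\right) = -3$)
$D{\left(l,w \right)} = 7 - 3 w$
$D{\left(10,7 \right)} 46 = \left(7 - 21\right) 46 = \left(-14\right) 46 = -644$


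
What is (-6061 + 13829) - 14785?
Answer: -7017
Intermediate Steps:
(-6061 + 13829) - 14785 = 7768 - 14785 = -7017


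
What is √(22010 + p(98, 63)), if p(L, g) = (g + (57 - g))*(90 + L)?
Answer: √32726 ≈ 180.90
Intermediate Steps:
p(L, g) = 5130 + 57*L (p(L, g) = 57*(90 + L) = 5130 + 57*L)
√(22010 + p(98, 63)) = √(22010 + (5130 + 57*98)) = √(22010 + (5130 + 5586)) = √(22010 + 10716) = √32726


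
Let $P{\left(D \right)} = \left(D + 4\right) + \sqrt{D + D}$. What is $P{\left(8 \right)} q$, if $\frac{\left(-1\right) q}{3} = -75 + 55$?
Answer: $960$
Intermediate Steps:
$q = 60$ ($q = - 3 \left(-75 + 55\right) = \left(-3\right) \left(-20\right) = 60$)
$P{\left(D \right)} = 4 + D + \sqrt{2} \sqrt{D}$ ($P{\left(D \right)} = \left(4 + D\right) + \sqrt{2 D} = \left(4 + D\right) + \sqrt{2} \sqrt{D} = 4 + D + \sqrt{2} \sqrt{D}$)
$P{\left(8 \right)} q = \left(4 + 8 + \sqrt{2} \sqrt{8}\right) 60 = \left(4 + 8 + \sqrt{2} \cdot 2 \sqrt{2}\right) 60 = \left(4 + 8 + 4\right) 60 = 16 \cdot 60 = 960$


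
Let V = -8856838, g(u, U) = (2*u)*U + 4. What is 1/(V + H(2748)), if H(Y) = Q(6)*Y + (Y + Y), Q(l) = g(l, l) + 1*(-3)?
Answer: -1/8650738 ≈ -1.1560e-7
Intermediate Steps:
g(u, U) = 4 + 2*U*u (g(u, U) = 2*U*u + 4 = 4 + 2*U*u)
Q(l) = 1 + 2*l² (Q(l) = (4 + 2*l*l) + 1*(-3) = (4 + 2*l²) - 3 = 1 + 2*l²)
H(Y) = 75*Y (H(Y) = (1 + 2*6²)*Y + (Y + Y) = (1 + 2*36)*Y + 2*Y = (1 + 72)*Y + 2*Y = 73*Y + 2*Y = 75*Y)
1/(V + H(2748)) = 1/(-8856838 + 75*2748) = 1/(-8856838 + 206100) = 1/(-8650738) = -1/8650738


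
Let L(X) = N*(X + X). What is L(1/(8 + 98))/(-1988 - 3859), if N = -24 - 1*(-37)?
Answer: -13/309891 ≈ -4.1950e-5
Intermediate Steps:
N = 13 (N = -24 + 37 = 13)
L(X) = 26*X (L(X) = 13*(X + X) = 13*(2*X) = 26*X)
L(1/(8 + 98))/(-1988 - 3859) = (26/(8 + 98))/(-1988 - 3859) = (26/106)/(-5847) = (26*(1/106))*(-1/5847) = (13/53)*(-1/5847) = -13/309891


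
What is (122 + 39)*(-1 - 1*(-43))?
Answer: 6762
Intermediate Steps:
(122 + 39)*(-1 - 1*(-43)) = 161*(-1 + 43) = 161*42 = 6762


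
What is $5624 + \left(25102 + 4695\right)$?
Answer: $35421$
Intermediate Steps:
$5624 + \left(25102 + 4695\right) = 5624 + 29797 = 35421$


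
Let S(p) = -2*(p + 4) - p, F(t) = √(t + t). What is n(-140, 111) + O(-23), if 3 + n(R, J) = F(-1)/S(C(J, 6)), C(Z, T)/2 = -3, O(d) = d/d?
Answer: -2 + I*√2/10 ≈ -2.0 + 0.14142*I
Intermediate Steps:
O(d) = 1
F(t) = √2*√t (F(t) = √(2*t) = √2*√t)
C(Z, T) = -6 (C(Z, T) = 2*(-3) = -6)
S(p) = -8 - 3*p (S(p) = -2*(4 + p) - p = (-8 - 2*p) - p = -8 - 3*p)
n(R, J) = -3 + I*√2/10 (n(R, J) = -3 + (√2*√(-1))/(-8 - 3*(-6)) = -3 + (√2*I)/(-8 + 18) = -3 + (I*√2)/10 = -3 + (I*√2)*(⅒) = -3 + I*√2/10)
n(-140, 111) + O(-23) = (-3 + I*√2/10) + 1 = -2 + I*√2/10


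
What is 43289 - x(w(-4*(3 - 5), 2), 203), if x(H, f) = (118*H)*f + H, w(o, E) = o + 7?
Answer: -316036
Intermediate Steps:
w(o, E) = 7 + o
x(H, f) = H + 118*H*f (x(H, f) = 118*H*f + H = H + 118*H*f)
43289 - x(w(-4*(3 - 5), 2), 203) = 43289 - (7 - 4*(3 - 5))*(1 + 118*203) = 43289 - (7 - 4*(-2))*(1 + 23954) = 43289 - (7 + 8)*23955 = 43289 - 15*23955 = 43289 - 1*359325 = 43289 - 359325 = -316036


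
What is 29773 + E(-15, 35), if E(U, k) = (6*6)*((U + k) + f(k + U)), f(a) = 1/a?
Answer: 152474/5 ≈ 30495.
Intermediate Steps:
E(U, k) = 36*U + 36*k + 36/(U + k) (E(U, k) = (6*6)*((U + k) + 1/(k + U)) = 36*((U + k) + 1/(U + k)) = 36*(U + k + 1/(U + k)) = 36*U + 36*k + 36/(U + k))
29773 + E(-15, 35) = 29773 + 36*(1 + (-15 + 35)²)/(-15 + 35) = 29773 + 36*(1 + 20²)/20 = 29773 + 36*(1/20)*(1 + 400) = 29773 + 36*(1/20)*401 = 29773 + 3609/5 = 152474/5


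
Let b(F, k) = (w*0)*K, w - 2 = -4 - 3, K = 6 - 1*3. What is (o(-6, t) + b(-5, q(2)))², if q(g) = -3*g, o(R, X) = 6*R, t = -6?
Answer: 1296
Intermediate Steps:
K = 3 (K = 6 - 3 = 3)
w = -5 (w = 2 + (-4 - 3) = 2 - 7 = -5)
b(F, k) = 0 (b(F, k) = -5*0*3 = 0*3 = 0)
(o(-6, t) + b(-5, q(2)))² = (6*(-6) + 0)² = (-36 + 0)² = (-36)² = 1296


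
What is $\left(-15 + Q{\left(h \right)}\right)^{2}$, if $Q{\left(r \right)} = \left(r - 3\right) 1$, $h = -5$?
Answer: $529$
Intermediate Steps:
$Q{\left(r \right)} = -3 + r$ ($Q{\left(r \right)} = \left(-3 + r\right) 1 = -3 + r$)
$\left(-15 + Q{\left(h \right)}\right)^{2} = \left(-15 - 8\right)^{2} = \left(-23\right)^{2} = 529$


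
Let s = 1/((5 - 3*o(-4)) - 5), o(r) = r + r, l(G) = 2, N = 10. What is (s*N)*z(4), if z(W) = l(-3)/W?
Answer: 5/24 ≈ 0.20833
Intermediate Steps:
z(W) = 2/W
o(r) = 2*r
s = 1/24 (s = 1/((5 - 6*(-4)) - 5) = 1/((5 - 3*(-8)) - 5) = 1/((5 + 24) - 5) = 1/(29 - 5) = 1/24 ≈ 0.041667)
(s*N)*z(4) = ((1/24)*10)*(2/4) = 5*(2*(¼))/12 = (5/12)*(½) = 5/24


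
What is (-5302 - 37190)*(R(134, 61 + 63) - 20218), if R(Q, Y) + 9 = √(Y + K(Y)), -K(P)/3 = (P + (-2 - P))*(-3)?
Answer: 859485684 - 42492*√106 ≈ 8.5905e+8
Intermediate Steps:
K(P) = -18 (K(P) = -3*(P + (-2 - P))*(-3) = -(-6)*(-3) = -3*6 = -18)
R(Q, Y) = -9 + √(-18 + Y) (R(Q, Y) = -9 + √(Y - 18) = -9 + √(-18 + Y))
(-5302 - 37190)*(R(134, 61 + 63) - 20218) = (-5302 - 37190)*((-9 + √(-18 + (61 + 63))) - 20218) = -42492*((-9 + √(-18 + 124)) - 20218) = -42492*((-9 + √106) - 20218) = -42492*(-20227 + √106) = 859485684 - 42492*√106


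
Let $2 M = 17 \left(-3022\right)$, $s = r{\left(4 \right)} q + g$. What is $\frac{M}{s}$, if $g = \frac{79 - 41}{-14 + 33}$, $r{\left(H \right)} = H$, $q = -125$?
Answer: $\frac{25687}{498} \approx 51.58$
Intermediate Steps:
$g = 2$ ($g = \frac{38}{19} = 38 \cdot \frac{1}{19} = 2$)
$s = -498$ ($s = 4 \left(-125\right) + 2 = -500 + 2 = -498$)
$M = -25687$ ($M = \frac{17 \left(-3022\right)}{2} = \frac{1}{2} \left(-51374\right) = -25687$)
$\frac{M}{s} = - \frac{25687}{-498} = \left(-25687\right) \left(- \frac{1}{498}\right) = \frac{25687}{498}$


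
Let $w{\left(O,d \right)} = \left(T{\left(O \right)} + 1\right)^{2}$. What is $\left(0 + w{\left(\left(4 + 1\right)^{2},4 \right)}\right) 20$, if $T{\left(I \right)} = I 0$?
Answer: $20$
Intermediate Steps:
$T{\left(I \right)} = 0$
$w{\left(O,d \right)} = 1$ ($w{\left(O,d \right)} = \left(0 + 1\right)^{2} = 1^{2} = 1$)
$\left(0 + w{\left(\left(4 + 1\right)^{2},4 \right)}\right) 20 = \left(0 + 1\right) 20 = 1 \cdot 20 = 20$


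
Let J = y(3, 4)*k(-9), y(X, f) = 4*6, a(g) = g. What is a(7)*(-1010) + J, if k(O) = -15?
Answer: -7430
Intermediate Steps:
y(X, f) = 24
J = -360 (J = 24*(-15) = -360)
a(7)*(-1010) + J = 7*(-1010) - 360 = -7070 - 360 = -7430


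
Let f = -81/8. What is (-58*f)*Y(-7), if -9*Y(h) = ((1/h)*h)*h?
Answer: 1827/4 ≈ 456.75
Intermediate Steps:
f = -81/8 (f = -81*⅛ = -81/8 ≈ -10.125)
Y(h) = -h/9 (Y(h) = -(1/h)*h*h/9 = -h/h*h/9 = -h/9)
(-58*f)*Y(-7) = (-58*(-81/8))*(-⅑*(-7)) = (2349/4)*(7/9) = 1827/4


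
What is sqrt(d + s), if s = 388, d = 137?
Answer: 5*sqrt(21) ≈ 22.913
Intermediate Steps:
sqrt(d + s) = sqrt(137 + 388) = sqrt(525) = 5*sqrt(21)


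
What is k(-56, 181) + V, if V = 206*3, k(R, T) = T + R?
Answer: 743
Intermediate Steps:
k(R, T) = R + T
V = 618
k(-56, 181) + V = (-56 + 181) + 618 = 125 + 618 = 743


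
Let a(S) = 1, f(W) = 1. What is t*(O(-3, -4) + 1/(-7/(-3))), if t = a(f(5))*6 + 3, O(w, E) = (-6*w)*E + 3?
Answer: -4320/7 ≈ -617.14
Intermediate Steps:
O(w, E) = 3 - 6*E*w (O(w, E) = -6*E*w + 3 = 3 - 6*E*w)
t = 9 (t = 1*6 + 3 = 6 + 3 = 9)
t*(O(-3, -4) + 1/(-7/(-3))) = 9*((3 - 6*(-4)*(-3)) + 1/(-7/(-3))) = 9*((3 - 72) + 1/(-7*(-⅓))) = 9*(-69 + 1/(7/3)) = 9*(-69 + 3/7) = 9*(-480/7) = -4320/7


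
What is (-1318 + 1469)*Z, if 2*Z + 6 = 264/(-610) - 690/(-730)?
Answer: -18449331/44530 ≈ -414.31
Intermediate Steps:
Z = -122181/44530 (Z = -3 + (264/(-610) - 690/(-730))/2 = -3 + (264*(-1/610) - 690*(-1/730))/2 = -3 + (-132/305 + 69/73)/2 = -3 + (½)*(11409/22265) = -3 + 11409/44530 = -122181/44530 ≈ -2.7438)
(-1318 + 1469)*Z = (-1318 + 1469)*(-122181/44530) = 151*(-122181/44530) = -18449331/44530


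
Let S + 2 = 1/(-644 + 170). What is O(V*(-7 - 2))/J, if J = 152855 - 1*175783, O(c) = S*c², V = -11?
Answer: 3100383/3622624 ≈ 0.85584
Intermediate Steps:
S = -949/474 (S = -2 + 1/(-644 + 170) = -2 + 1/(-474) = -2 - 1/474 = -949/474 ≈ -2.0021)
O(c) = -949*c²/474
J = -22928 (J = 152855 - 175783 = -22928)
O(V*(-7 - 2))/J = -949*121*(-7 - 2)²/474/(-22928) = -949*(-11*(-9))²/474*(-1/22928) = -949/474*99²*(-1/22928) = -949/474*9801*(-1/22928) = -3100383/158*(-1/22928) = 3100383/3622624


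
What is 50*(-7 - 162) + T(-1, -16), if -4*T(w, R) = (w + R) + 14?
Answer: -33797/4 ≈ -8449.3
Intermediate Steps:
T(w, R) = -7/2 - R/4 - w/4 (T(w, R) = -((w + R) + 14)/4 = -((R + w) + 14)/4 = -(14 + R + w)/4 = -7/2 - R/4 - w/4)
50*(-7 - 162) + T(-1, -16) = 50*(-7 - 162) + (-7/2 - ¼*(-16) - ¼*(-1)) = 50*(-169) + (-7/2 + 4 + ¼) = -8450 + ¾ = -33797/4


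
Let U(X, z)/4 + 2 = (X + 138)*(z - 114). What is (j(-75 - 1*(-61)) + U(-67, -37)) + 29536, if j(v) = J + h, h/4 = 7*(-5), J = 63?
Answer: -13433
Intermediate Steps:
h = -140 (h = 4*(7*(-5)) = 4*(-35) = -140)
U(X, z) = -8 + 4*(-114 + z)*(138 + X) (U(X, z) = -8 + 4*((X + 138)*(z - 114)) = -8 + 4*((138 + X)*(-114 + z)) = -8 + 4*((-114 + z)*(138 + X)) = -8 + 4*(-114 + z)*(138 + X))
j(v) = -77 (j(v) = 63 - 140 = -77)
(j(-75 - 1*(-61)) + U(-67, -37)) + 29536 = (-77 + (-62936 - 456*(-67) + 552*(-37) + 4*(-67)*(-37))) + 29536 = (-77 + (-62936 + 30552 - 20424 + 9916)) + 29536 = (-77 - 42892) + 29536 = -42969 + 29536 = -13433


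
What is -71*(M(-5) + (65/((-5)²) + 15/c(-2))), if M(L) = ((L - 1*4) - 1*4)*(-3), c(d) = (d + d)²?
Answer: -241613/80 ≈ -3020.2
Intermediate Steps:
c(d) = 4*d² (c(d) = (2*d)² = 4*d²)
M(L) = 24 - 3*L (M(L) = ((L - 4) - 4)*(-3) = ((-4 + L) - 4)*(-3) = (-8 + L)*(-3) = 24 - 3*L)
-71*(M(-5) + (65/((-5)²) + 15/c(-2))) = -71*((24 - 3*(-5)) + (65/((-5)²) + 15/((4*(-2)²)))) = -71*((24 + 15) + (65/25 + 15/((4*4)))) = -71*(39 + (65*(1/25) + 15/16)) = -71*(39 + (13/5 + 15*(1/16))) = -71*(39 + (13/5 + 15/16)) = -71*(39 + 283/80) = -71*3403/80 = -241613/80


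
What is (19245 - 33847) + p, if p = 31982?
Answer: 17380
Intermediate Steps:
(19245 - 33847) + p = (19245 - 33847) + 31982 = -14602 + 31982 = 17380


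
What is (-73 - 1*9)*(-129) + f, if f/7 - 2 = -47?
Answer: 10263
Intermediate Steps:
f = -315 (f = 14 + 7*(-47) = 14 - 329 = -315)
(-73 - 1*9)*(-129) + f = (-73 - 1*9)*(-129) - 315 = (-73 - 9)*(-129) - 315 = -82*(-129) - 315 = 10578 - 315 = 10263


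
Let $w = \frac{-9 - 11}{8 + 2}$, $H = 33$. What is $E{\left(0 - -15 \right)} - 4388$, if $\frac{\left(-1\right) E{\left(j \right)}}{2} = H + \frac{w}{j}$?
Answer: $- \frac{66806}{15} \approx -4453.7$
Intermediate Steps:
$w = -2$ ($w = - \frac{20}{10} = \left(-20\right) \frac{1}{10} = -2$)
$E{\left(j \right)} = -66 + \frac{4}{j}$ ($E{\left(j \right)} = - 2 \left(33 - \frac{2}{j}\right) = -66 + \frac{4}{j}$)
$E{\left(0 - -15 \right)} - 4388 = \left(-66 + \frac{4}{0 - -15}\right) - 4388 = \left(-66 + \frac{4}{0 + 15}\right) - 4388 = \left(-66 + \frac{4}{15}\right) - 4388 = - \frac{986}{15} - 4388 = - \frac{66806}{15}$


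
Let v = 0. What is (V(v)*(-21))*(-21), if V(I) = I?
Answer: 0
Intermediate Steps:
(V(v)*(-21))*(-21) = (0*(-21))*(-21) = 0*(-21) = 0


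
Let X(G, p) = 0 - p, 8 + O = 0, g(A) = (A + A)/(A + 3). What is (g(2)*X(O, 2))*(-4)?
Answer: 32/5 ≈ 6.4000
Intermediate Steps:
g(A) = 2*A/(3 + A) (g(A) = (2*A)/(3 + A) = 2*A/(3 + A))
O = -8 (O = -8 + 0 = -8)
X(G, p) = -p
(g(2)*X(O, 2))*(-4) = ((2*2/(3 + 2))*(-1*2))*(-4) = ((2*2/5)*(-2))*(-4) = ((2*2*(1/5))*(-2))*(-4) = ((4/5)*(-2))*(-4) = -8/5*(-4) = 32/5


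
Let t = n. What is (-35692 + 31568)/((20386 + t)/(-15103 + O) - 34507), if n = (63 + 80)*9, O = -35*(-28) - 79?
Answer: 58569048/490090087 ≈ 0.11951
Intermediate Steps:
O = 901 (O = 980 - 79 = 901)
n = 1287 (n = 143*9 = 1287)
t = 1287
(-35692 + 31568)/((20386 + t)/(-15103 + O) - 34507) = (-35692 + 31568)/((20386 + 1287)/(-15103 + 901) - 34507) = -4124/(21673/(-14202) - 34507) = -4124/(21673*(-1/14202) - 34507) = -4124/(-21673/14202 - 34507) = -4124/(-490090087/14202) = -4124*(-14202/490090087) = 58569048/490090087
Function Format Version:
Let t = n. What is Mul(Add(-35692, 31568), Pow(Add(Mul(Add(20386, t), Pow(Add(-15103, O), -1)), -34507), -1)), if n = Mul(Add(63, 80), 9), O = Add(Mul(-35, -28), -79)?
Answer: Rational(58569048, 490090087) ≈ 0.11951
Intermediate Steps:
O = 901 (O = Add(980, -79) = 901)
n = 1287 (n = Mul(143, 9) = 1287)
t = 1287
Mul(Add(-35692, 31568), Pow(Add(Mul(Add(20386, t), Pow(Add(-15103, O), -1)), -34507), -1)) = Mul(Add(-35692, 31568), Pow(Add(Mul(Add(20386, 1287), Pow(Add(-15103, 901), -1)), -34507), -1)) = Mul(-4124, Pow(Add(Mul(21673, Pow(-14202, -1)), -34507), -1)) = Mul(-4124, Pow(Add(Mul(21673, Rational(-1, 14202)), -34507), -1)) = Mul(-4124, Pow(Add(Rational(-21673, 14202), -34507), -1)) = Mul(-4124, Pow(Rational(-490090087, 14202), -1)) = Mul(-4124, Rational(-14202, 490090087)) = Rational(58569048, 490090087)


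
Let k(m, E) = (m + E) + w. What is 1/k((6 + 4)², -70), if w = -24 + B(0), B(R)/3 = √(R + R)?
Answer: ⅙ ≈ 0.16667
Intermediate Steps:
B(R) = 3*√2*√R (B(R) = 3*√(R + R) = 3*√(2*R) = 3*(√2*√R) = 3*√2*√R)
w = -24 (w = -24 + 3*√2*√0 = -24 + 3*√2*0 = -24 + 0 = -24)
k(m, E) = -24 + E + m (k(m, E) = (m + E) - 24 = (E + m) - 24 = -24 + E + m)
1/k((6 + 4)², -70) = 1/(-24 - 70 + (6 + 4)²) = 1/(-24 - 70 + 10²) = 1/(-24 - 70 + 100) = 1/6 = ⅙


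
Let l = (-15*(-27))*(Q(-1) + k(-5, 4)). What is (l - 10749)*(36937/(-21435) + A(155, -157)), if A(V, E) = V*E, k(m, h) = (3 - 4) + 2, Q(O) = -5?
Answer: 2150794540426/7145 ≈ 3.0102e+8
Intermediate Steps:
k(m, h) = 1 (k(m, h) = -1 + 2 = 1)
l = -1620 (l = (-15*(-27))*(-5 + 1) = 405*(-4) = -1620)
A(V, E) = E*V
(l - 10749)*(36937/(-21435) + A(155, -157)) = (-1620 - 10749)*(36937/(-21435) - 157*155) = -12369*(36937*(-1/21435) - 24335) = -12369*(-36937/21435 - 24335) = -12369*(-521657662/21435) = 2150794540426/7145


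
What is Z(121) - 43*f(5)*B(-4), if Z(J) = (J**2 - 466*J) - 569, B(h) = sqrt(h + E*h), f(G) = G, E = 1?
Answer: -42314 - 430*I*sqrt(2) ≈ -42314.0 - 608.11*I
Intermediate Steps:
B(h) = sqrt(2)*sqrt(h) (B(h) = sqrt(h + 1*h) = sqrt(h + h) = sqrt(2*h) = sqrt(2)*sqrt(h))
Z(J) = -569 + J**2 - 466*J
Z(121) - 43*f(5)*B(-4) = (-569 + 121**2 - 466*121) - 43*5*sqrt(2)*sqrt(-4) = (-569 + 14641 - 56386) - 215*sqrt(2)*(2*I) = -42314 - 215*2*I*sqrt(2) = -42314 - 430*I*sqrt(2)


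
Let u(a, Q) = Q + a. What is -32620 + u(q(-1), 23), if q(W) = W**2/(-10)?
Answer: -325971/10 ≈ -32597.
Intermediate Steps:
q(W) = -W**2/10 (q(W) = W**2*(-1/10) = -W**2/10)
-32620 + u(q(-1), 23) = -32620 + (23 - 1/10*(-1)**2) = -32620 + (23 - 1/10*1) = -32620 + (23 - 1/10) = -32620 + 229/10 = -325971/10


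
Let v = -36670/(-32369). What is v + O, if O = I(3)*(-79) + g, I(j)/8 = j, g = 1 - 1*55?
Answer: -63082880/32369 ≈ -1948.9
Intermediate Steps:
g = -54 (g = 1 - 55 = -54)
I(j) = 8*j
v = 36670/32369 (v = -36670*(-1/32369) = 36670/32369 ≈ 1.1329)
O = -1950 (O = (8*3)*(-79) - 54 = 24*(-79) - 54 = -1896 - 54 = -1950)
v + O = 36670/32369 - 1950 = -63082880/32369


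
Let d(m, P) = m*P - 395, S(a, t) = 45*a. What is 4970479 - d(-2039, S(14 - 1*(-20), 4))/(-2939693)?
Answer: 14611679202882/2939693 ≈ 4.9705e+6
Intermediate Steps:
d(m, P) = -395 + P*m (d(m, P) = P*m - 395 = -395 + P*m)
4970479 - d(-2039, S(14 - 1*(-20), 4))/(-2939693) = 4970479 - (-395 + (45*(14 - 1*(-20)))*(-2039))/(-2939693) = 4970479 - (-395 + (45*(14 + 20))*(-2039))*(-1)/2939693 = 4970479 - (-395 + (45*34)*(-2039))*(-1)/2939693 = 4970479 - (-395 + 1530*(-2039))*(-1)/2939693 = 4970479 - (-395 - 3119670)*(-1)/2939693 = 4970479 - (-3120065)*(-1)/2939693 = 4970479 - 1*3120065/2939693 = 4970479 - 3120065/2939693 = 14611679202882/2939693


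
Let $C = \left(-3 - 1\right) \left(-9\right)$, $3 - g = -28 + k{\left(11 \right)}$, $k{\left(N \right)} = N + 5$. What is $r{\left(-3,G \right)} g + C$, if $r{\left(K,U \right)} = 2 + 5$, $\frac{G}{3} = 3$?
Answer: $141$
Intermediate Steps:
$G = 9$ ($G = 3 \cdot 3 = 9$)
$r{\left(K,U \right)} = 7$
$k{\left(N \right)} = 5 + N$
$g = 15$ ($g = 3 - \left(-28 + \left(5 + 11\right)\right) = 3 - \left(-28 + 16\right) = 3 - -12 = 3 + 12 = 15$)
$C = 36$ ($C = \left(-4\right) \left(-9\right) = 36$)
$r{\left(-3,G \right)} g + C = 7 \cdot 15 + 36 = 105 + 36 = 141$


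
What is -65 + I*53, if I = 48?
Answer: 2479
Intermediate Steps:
-65 + I*53 = -65 + 48*53 = -65 + 2544 = 2479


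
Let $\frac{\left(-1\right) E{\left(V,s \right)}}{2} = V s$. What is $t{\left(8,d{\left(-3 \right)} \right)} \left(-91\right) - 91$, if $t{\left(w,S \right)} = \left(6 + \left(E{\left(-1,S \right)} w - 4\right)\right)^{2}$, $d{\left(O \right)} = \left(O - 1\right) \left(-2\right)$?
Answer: $-1537991$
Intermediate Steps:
$E{\left(V,s \right)} = - 2 V s$
$d{\left(O \right)} = 2 - 2 O$ ($d{\left(O \right)} = \left(-1 + O\right) \left(-2\right) = 2 - 2 O$)
$t{\left(w,S \right)} = \left(2 + 2 S w\right)^{2}$ ($t{\left(w,S \right)} = \left(6 + \left(\left(-2\right) \left(-1\right) S w - 4\right)\right)^{2} = \left(6 + \left(2 S w - 4\right)\right)^{2} = \left(6 + \left(-4 + 2 S w\right)\right)^{2} = \left(2 + 2 S w\right)^{2}$)
$t{\left(8,d{\left(-3 \right)} \right)} \left(-91\right) - 91 = 4 \left(1 + \left(2 - -6\right) 8\right)^{2} \left(-91\right) - 91 = 4 \left(1 + \left(2 + 6\right) 8\right)^{2} \left(-91\right) - 91 = 4 \left(1 + 8 \cdot 8\right)^{2} \left(-91\right) - 91 = 4 \left(1 + 64\right)^{2} \left(-91\right) - 91 = 4 \cdot 65^{2} \left(-91\right) - 91 = 4 \cdot 4225 \left(-91\right) - 91 = 16900 \left(-91\right) - 91 = -1537900 - 91 = -1537991$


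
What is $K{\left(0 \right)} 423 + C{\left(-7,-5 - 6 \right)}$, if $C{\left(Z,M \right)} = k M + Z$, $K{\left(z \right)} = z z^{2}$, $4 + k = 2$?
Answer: $15$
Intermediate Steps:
$k = -2$ ($k = -4 + 2 = -2$)
$K{\left(z \right)} = z^{3}$
$C{\left(Z,M \right)} = Z - 2 M$ ($C{\left(Z,M \right)} = - 2 M + Z = Z - 2 M$)
$K{\left(0 \right)} 423 + C{\left(-7,-5 - 6 \right)} = 0^{3} \cdot 423 - \left(7 + 2 \left(-5 - 6\right)\right) = 0 \cdot 423 - -15 = 0 + \left(-7 + 22\right) = 0 + 15 = 15$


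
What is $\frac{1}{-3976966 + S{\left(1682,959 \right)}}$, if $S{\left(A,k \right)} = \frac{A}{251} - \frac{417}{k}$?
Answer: $- \frac{240709}{957290000523} \approx -2.5145 \cdot 10^{-7}$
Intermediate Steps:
$S{\left(A,k \right)} = - \frac{417}{k} + \frac{A}{251}$ ($S{\left(A,k \right)} = A \frac{1}{251} - \frac{417}{k} = \frac{A}{251} - \frac{417}{k} = - \frac{417}{k} + \frac{A}{251}$)
$\frac{1}{-3976966 + S{\left(1682,959 \right)}} = \frac{1}{-3976966 + \left(- \frac{417}{959} + \frac{1}{251} \cdot 1682\right)} = \frac{1}{-3976966 + \left(\left(-417\right) \frac{1}{959} + \frac{1682}{251}\right)} = \frac{1}{-3976966 + \left(- \frac{417}{959} + \frac{1682}{251}\right)} = \frac{1}{-3976966 + \frac{1508371}{240709}} = \frac{1}{- \frac{957290000523}{240709}} = - \frac{240709}{957290000523}$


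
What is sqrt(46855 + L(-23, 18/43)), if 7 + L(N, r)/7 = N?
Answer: sqrt(46645) ≈ 215.97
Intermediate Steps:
L(N, r) = -49 + 7*N
sqrt(46855 + L(-23, 18/43)) = sqrt(46855 + (-49 + 7*(-23))) = sqrt(46855 + (-49 - 161)) = sqrt(46855 - 210) = sqrt(46645)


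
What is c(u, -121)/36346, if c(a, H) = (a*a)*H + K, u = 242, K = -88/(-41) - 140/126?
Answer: -1307411827/6705837 ≈ -194.97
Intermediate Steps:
K = 382/369 (K = -88*(-1/41) - 140*1/126 = 88/41 - 10/9 = 382/369 ≈ 1.0352)
c(a, H) = 382/369 + H*a² (c(a, H) = (a*a)*H + 382/369 = a²*H + 382/369 = H*a² + 382/369 = 382/369 + H*a²)
c(u, -121)/36346 = (382/369 - 121*242²)/36346 = (382/369 - 121*58564)*(1/36346) = (382/369 - 7086244)*(1/36346) = -2614823654/369*1/36346 = -1307411827/6705837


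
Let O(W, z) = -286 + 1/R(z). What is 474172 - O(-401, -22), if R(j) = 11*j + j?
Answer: 125256913/264 ≈ 4.7446e+5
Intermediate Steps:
R(j) = 12*j
O(W, z) = -286 + 1/(12*z)
474172 - O(-401, -22) = 474172 - (-286 + (1/12)/(-22)) = 474172 - (-286 + (1/12)*(-1/22)) = 474172 - (-286 - 1/264) = 474172 - 1*(-75505/264) = 474172 + 75505/264 = 125256913/264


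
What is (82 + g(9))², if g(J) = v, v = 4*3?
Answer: 8836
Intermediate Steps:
v = 12
g(J) = 12
(82 + g(9))² = (82 + 12)² = 94² = 8836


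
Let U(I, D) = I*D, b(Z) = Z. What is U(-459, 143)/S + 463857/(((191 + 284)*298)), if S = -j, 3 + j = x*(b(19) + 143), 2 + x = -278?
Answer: 3917009247/2140377550 ≈ 1.8301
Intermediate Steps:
U(I, D) = D*I
x = -280 (x = -2 - 278 = -280)
j = -45363 (j = -3 - 280*(19 + 143) = -3 - 280*162 = -3 - 45360 = -45363)
S = 45363 (S = -1*(-45363) = 45363)
U(-459, 143)/S + 463857/(((191 + 284)*298)) = (143*(-459))/45363 + 463857/(((191 + 284)*298)) = -65637*1/45363 + 463857/((475*298)) = -21879/15121 + 463857/141550 = 3917009247/2140377550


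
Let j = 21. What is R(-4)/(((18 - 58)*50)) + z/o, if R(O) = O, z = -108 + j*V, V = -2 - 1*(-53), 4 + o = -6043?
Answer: -475453/3023500 ≈ -0.15725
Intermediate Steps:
o = -6047 (o = -4 - 6043 = -6047)
V = 51 (V = -2 + 53 = 51)
z = 963 (z = -108 + 21*51 = -108 + 1071 = 963)
R(-4)/(((18 - 58)*50)) + z/o = -4*1/(50*(18 - 58)) + 963/(-6047) = -4/((-40*50)) + 963*(-1/6047) = -4/(-2000) - 963/6047 = -4*(-1/2000) - 963/6047 = 1/500 - 963/6047 = -475453/3023500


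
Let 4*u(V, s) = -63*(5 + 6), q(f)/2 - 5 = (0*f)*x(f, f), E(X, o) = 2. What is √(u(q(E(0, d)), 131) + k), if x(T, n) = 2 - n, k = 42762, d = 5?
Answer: √170355/2 ≈ 206.37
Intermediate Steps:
q(f) = 10 (q(f) = 10 + 2*((0*f)*(2 - f)) = 10 + 2*(0*(2 - f)) = 10 + 2*0 = 10 + 0 = 10)
u(V, s) = -693/4 (u(V, s) = (-63*(5 + 6))/4 = (-63*11)/4 = (¼)*(-693) = -693/4)
√(u(q(E(0, d)), 131) + k) = √(-693/4 + 42762) = √(170355/4) = √170355/2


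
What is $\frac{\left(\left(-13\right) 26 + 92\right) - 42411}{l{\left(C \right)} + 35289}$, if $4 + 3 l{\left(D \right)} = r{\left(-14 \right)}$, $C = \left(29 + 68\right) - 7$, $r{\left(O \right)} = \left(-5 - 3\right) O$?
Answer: $- \frac{14219}{11775} \approx -1.2076$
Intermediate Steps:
$r{\left(O \right)} = - 8 O$
$C = 90$ ($C = 97 - 7 = 90$)
$l{\left(D \right)} = 36$ ($l{\left(D \right)} = - \frac{4}{3} + \frac{\left(-8\right) \left(-14\right)}{3} = - \frac{4}{3} + \frac{1}{3} \cdot 112 = - \frac{4}{3} + \frac{112}{3} = 36$)
$\frac{\left(\left(-13\right) 26 + 92\right) - 42411}{l{\left(C \right)} + 35289} = \frac{\left(\left(-13\right) 26 + 92\right) - 42411}{36 + 35289} = \frac{\left(-338 + 92\right) - 42411}{35325} = \left(-246 - 42411\right) \frac{1}{35325} = \left(-42657\right) \frac{1}{35325} = - \frac{14219}{11775}$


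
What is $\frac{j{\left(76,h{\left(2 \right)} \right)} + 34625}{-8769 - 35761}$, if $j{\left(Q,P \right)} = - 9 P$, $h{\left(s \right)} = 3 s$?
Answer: $- \frac{34571}{44530} \approx -0.77635$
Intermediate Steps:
$\frac{j{\left(76,h{\left(2 \right)} \right)} + 34625}{-8769 - 35761} = \frac{- 9 \cdot 3 \cdot 2 + 34625}{-8769 - 35761} = \frac{\left(-9\right) 6 + 34625}{-44530} = \left(-54 + 34625\right) \left(- \frac{1}{44530}\right) = 34571 \left(- \frac{1}{44530}\right) = - \frac{34571}{44530}$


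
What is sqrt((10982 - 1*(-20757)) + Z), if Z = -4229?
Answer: sqrt(27510) ≈ 165.86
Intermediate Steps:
sqrt((10982 - 1*(-20757)) + Z) = sqrt((10982 - 1*(-20757)) - 4229) = sqrt((10982 + 20757) - 4229) = sqrt(31739 - 4229) = sqrt(27510)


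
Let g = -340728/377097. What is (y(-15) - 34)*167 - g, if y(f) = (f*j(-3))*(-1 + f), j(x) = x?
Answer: -15827653106/125699 ≈ -1.2592e+5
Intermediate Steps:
g = -113576/125699 (g = -340728*1/377097 = -113576/125699 ≈ -0.90355)
y(f) = -3*f*(-1 + f) (y(f) = (f*(-3))*(-1 + f) = (-3*f)*(-1 + f) = -3*f*(-1 + f))
(y(-15) - 34)*167 - g = (3*(-15)*(1 - 1*(-15)) - 34)*167 - 1*(-113576/125699) = (3*(-15)*(1 + 15) - 34)*167 + 113576/125699 = (3*(-15)*16 - 34)*167 + 113576/125699 = (-720 - 34)*167 + 113576/125699 = -754*167 + 113576/125699 = -125918 + 113576/125699 = -15827653106/125699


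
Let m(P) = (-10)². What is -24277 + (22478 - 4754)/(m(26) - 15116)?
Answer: -91140289/3754 ≈ -24278.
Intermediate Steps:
m(P) = 100
-24277 + (22478 - 4754)/(m(26) - 15116) = -24277 + (22478 - 4754)/(100 - 15116) = -24277 + 17724/(-15016) = -24277 + 17724*(-1/15016) = -24277 - 4431/3754 = -91140289/3754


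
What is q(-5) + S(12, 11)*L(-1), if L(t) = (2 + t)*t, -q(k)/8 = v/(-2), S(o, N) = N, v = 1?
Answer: -7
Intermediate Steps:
q(k) = 4 (q(k) = -8/(-2) = -8*(-1)/2 = -8*(-1/2) = 4)
L(t) = t*(2 + t)
q(-5) + S(12, 11)*L(-1) = 4 + 11*(-(2 - 1)) = 4 + 11*(-1*1) = 4 + 11*(-1) = 4 - 11 = -7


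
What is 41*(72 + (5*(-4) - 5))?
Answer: 1927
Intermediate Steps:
41*(72 + (5*(-4) - 5)) = 41*(72 + (-20 - 5)) = 41*(72 - 25) = 41*47 = 1927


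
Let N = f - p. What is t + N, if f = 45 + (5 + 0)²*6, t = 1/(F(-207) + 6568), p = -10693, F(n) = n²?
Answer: 538052297/49417 ≈ 10888.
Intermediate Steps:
t = 1/49417 (t = 1/((-207)² + 6568) = 1/(42849 + 6568) = 1/49417 ≈ 2.0236e-5)
f = 195 (f = 45 + 5²*6 = 45 + 25*6 = 45 + 150 = 195)
N = 10888 (N = 195 - 1*(-10693) = 195 + 10693 = 10888)
t + N = 1/49417 + 10888 = 538052297/49417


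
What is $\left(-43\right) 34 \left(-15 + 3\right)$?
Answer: $17544$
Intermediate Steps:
$\left(-43\right) 34 \left(-15 + 3\right) = \left(-1462\right) \left(-12\right) = 17544$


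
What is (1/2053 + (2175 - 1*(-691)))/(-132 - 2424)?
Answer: -5883899/5247468 ≈ -1.1213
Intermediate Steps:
(1/2053 + (2175 - 1*(-691)))/(-132 - 2424) = (1/2053 + (2175 + 691))/(-2556) = (1/2053 + 2866)*(-1/2556) = (5883899/2053)*(-1/2556) = -5883899/5247468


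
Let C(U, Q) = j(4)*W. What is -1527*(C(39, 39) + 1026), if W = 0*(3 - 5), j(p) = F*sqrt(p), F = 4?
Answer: -1566702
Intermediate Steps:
j(p) = 4*sqrt(p)
W = 0 (W = 0*(-2) = 0)
C(U, Q) = 0 (C(U, Q) = (4*sqrt(4))*0 = (4*2)*0 = 8*0 = 0)
-1527*(C(39, 39) + 1026) = -1527*(0 + 1026) = -1527*1026 = -1566702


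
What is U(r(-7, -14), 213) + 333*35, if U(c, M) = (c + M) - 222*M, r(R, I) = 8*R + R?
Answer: -35481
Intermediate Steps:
r(R, I) = 9*R
U(c, M) = c - 221*M (U(c, M) = (M + c) - 222*M = c - 221*M)
U(r(-7, -14), 213) + 333*35 = (9*(-7) - 221*213) + 333*35 = (-63 - 47073) + 11655 = -47136 + 11655 = -35481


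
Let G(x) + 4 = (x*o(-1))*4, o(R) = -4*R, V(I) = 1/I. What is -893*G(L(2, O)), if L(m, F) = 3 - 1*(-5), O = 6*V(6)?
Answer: -110732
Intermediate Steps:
O = 1 (O = 6/6 = 6*(⅙) = 1)
L(m, F) = 8 (L(m, F) = 3 + 5 = 8)
G(x) = -4 + 16*x (G(x) = -4 + (x*(-4*(-1)))*4 = -4 + (x*4)*4 = -4 + (4*x)*4 = -4 + 16*x)
-893*G(L(2, O)) = -893*(-4 + 16*8) = -893*(-4 + 128) = -893*124 = -110732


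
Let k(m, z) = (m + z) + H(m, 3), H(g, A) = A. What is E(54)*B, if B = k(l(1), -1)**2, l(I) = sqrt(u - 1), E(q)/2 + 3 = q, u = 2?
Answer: 918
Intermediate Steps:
E(q) = -6 + 2*q
l(I) = 1 (l(I) = sqrt(2 - 1) = sqrt(1) = 1)
k(m, z) = 3 + m + z (k(m, z) = (m + z) + 3 = 3 + m + z)
B = 9 (B = (3 + 1 - 1)**2 = 3**2 = 9)
E(54)*B = (-6 + 2*54)*9 = (-6 + 108)*9 = 102*9 = 918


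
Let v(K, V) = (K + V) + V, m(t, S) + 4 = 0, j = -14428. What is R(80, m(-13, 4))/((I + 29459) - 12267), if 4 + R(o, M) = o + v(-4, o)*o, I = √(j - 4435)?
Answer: 215862752/295583727 - 12556*I*√18863/295583727 ≈ 0.73029 - 0.0058341*I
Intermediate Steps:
m(t, S) = -4 (m(t, S) = -4 + 0 = -4)
I = I*√18863 (I = √(-14428 - 4435) = √(-18863) = I*√18863 ≈ 137.34*I)
v(K, V) = K + 2*V
R(o, M) = -4 + o + o*(-4 + 2*o) (R(o, M) = -4 + (o + (-4 + 2*o)*o) = -4 + (o + o*(-4 + 2*o)) = -4 + o + o*(-4 + 2*o))
R(80, m(-13, 4))/((I + 29459) - 12267) = (-4 + 80 + 2*80*(-2 + 80))/((I*√18863 + 29459) - 12267) = (-4 + 80 + 2*80*78)/((29459 + I*√18863) - 12267) = (-4 + 80 + 12480)/(17192 + I*√18863) = 12556/(17192 + I*√18863)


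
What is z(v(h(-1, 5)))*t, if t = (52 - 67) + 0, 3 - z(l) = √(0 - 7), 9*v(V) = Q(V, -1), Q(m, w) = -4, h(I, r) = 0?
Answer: -45 + 15*I*√7 ≈ -45.0 + 39.686*I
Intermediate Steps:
v(V) = -4/9 (v(V) = (⅑)*(-4) = -4/9)
z(l) = 3 - I*√7 (z(l) = 3 - √(0 - 7) = 3 - √(-7) = 3 - I*√7)
t = -15 (t = -15 + 0 = -15)
z(v(h(-1, 5)))*t = (3 - I*√7)*(-15) = -45 + 15*I*√7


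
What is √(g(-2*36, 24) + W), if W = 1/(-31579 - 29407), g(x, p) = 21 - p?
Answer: I*√11157937574/60986 ≈ 1.7321*I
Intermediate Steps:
W = -1/60986 (W = 1/(-60986) = -1/60986 ≈ -1.6397e-5)
√(g(-2*36, 24) + W) = √((21 - 1*24) - 1/60986) = √((21 - 24) - 1/60986) = √(-3 - 1/60986) = √(-182959/60986) = I*√11157937574/60986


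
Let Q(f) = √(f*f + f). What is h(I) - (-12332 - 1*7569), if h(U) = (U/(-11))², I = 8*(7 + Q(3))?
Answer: 2411925/121 + 1792*√3/121 ≈ 19959.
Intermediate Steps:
Q(f) = √(f + f²) (Q(f) = √(f² + f) = √(f + f²))
I = 56 + 16*√3 (I = 8*(7 + √(3*(1 + 3))) = 8*(7 + √(3*4)) = 8*(7 + √12) = 8*(7 + 2*√3) = 56 + 16*√3 ≈ 83.713)
h(U) = U²/121 (h(U) = (U*(-1/11))² = (-U/11)² = U²/121)
h(I) - (-12332 - 1*7569) = (56 + 16*√3)²/121 - (-12332 - 1*7569) = (56 + 16*√3)²/121 - (-12332 - 7569) = (56 + 16*√3)²/121 - 1*(-19901) = (56 + 16*√3)²/121 + 19901 = 19901 + (56 + 16*√3)²/121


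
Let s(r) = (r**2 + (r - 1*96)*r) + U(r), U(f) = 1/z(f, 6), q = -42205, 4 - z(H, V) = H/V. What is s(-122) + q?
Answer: -52922/73 ≈ -724.96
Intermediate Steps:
z(H, V) = 4 - H/V
U(f) = 1/(4 - f/6) (U(f) = 1/(4 - 1*f/6) = 1/(4 - 1*f*1/6) = 1/(4 - f/6))
s(r) = r**2 - 6/(-24 + r) + r*(-96 + r) (s(r) = (r**2 + (r - 1*96)*r) - 6/(-24 + r) = (r**2 + (r - 96)*r) - 6/(-24 + r) = (r**2 + (-96 + r)*r) - 6/(-24 + r) = (r**2 + r*(-96 + r)) - 6/(-24 + r) = r**2 - 6/(-24 + r) + r*(-96 + r))
s(-122) + q = 2*(-3 - 122*(-48 - 122)*(-24 - 122))/(-24 - 122) - 42205 = 2*(-3 - 122*(-170)*(-146))/(-146) - 42205 = 2*(-1/146)*(-3 - 3028040) - 42205 = 2*(-1/146)*(-3028043) - 42205 = 3028043/73 - 42205 = -52922/73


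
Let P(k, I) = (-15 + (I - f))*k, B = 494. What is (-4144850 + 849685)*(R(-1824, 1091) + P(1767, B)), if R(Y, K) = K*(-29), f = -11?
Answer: -2748796986515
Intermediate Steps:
R(Y, K) = -29*K
P(k, I) = k*(-4 + I) (P(k, I) = (-15 + (I - 1*(-11)))*k = (-15 + (I + 11))*k = (-15 + (11 + I))*k = (-4 + I)*k = k*(-4 + I))
(-4144850 + 849685)*(R(-1824, 1091) + P(1767, B)) = (-4144850 + 849685)*(-29*1091 + 1767*(-4 + 494)) = -3295165*(-31639 + 1767*490) = -3295165*(-31639 + 865830) = -3295165*834191 = -2748796986515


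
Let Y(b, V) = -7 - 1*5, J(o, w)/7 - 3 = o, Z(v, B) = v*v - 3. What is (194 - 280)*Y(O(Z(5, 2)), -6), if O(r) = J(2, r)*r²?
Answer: 1032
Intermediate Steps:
Z(v, B) = -3 + v² (Z(v, B) = v² - 3 = -3 + v²)
J(o, w) = 21 + 7*o
O(r) = 35*r² (O(r) = (21 + 7*2)*r² = (21 + 14)*r² = 35*r²)
Y(b, V) = -12 (Y(b, V) = -7 - 5 = -12)
(194 - 280)*Y(O(Z(5, 2)), -6) = (194 - 280)*(-12) = -86*(-12) = 1032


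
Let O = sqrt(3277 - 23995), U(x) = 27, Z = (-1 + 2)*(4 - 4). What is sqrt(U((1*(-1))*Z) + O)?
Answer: sqrt(27 + 3*I*sqrt(2302)) ≈ 9.3126 + 7.7281*I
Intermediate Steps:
Z = 0 (Z = 1*0 = 0)
O = 3*I*sqrt(2302) (O = sqrt(-20718) = 3*I*sqrt(2302) ≈ 143.94*I)
sqrt(U((1*(-1))*Z) + O) = sqrt(27 + 3*I*sqrt(2302))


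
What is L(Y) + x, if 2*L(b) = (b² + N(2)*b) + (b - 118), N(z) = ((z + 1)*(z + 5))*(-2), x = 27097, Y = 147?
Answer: 34829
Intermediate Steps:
N(z) = -2*(1 + z)*(5 + z) (N(z) = ((1 + z)*(5 + z))*(-2) = -2*(1 + z)*(5 + z))
L(b) = -59 + b²/2 - 41*b/2 (L(b) = ((b² + (-10 - 12*2 - 2*2²)*b) + (b - 118))/2 = ((b² + (-10 - 24 - 2*4)*b) + (-118 + b))/2 = ((b² + (-10 - 24 - 8)*b) + (-118 + b))/2 = ((b² - 42*b) + (-118 + b))/2 = (-118 + b² - 41*b)/2 = -59 + b²/2 - 41*b/2)
L(Y) + x = (-59 + (½)*147² - 41/2*147) + 27097 = (-59 + (½)*21609 - 6027/2) + 27097 = (-59 + 21609/2 - 6027/2) + 27097 = 7732 + 27097 = 34829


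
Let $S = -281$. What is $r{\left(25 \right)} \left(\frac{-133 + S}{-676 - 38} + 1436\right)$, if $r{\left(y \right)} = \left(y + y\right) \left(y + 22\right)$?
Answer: $\frac{401739550}{119} \approx 3.376 \cdot 10^{6}$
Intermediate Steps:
$r{\left(y \right)} = 2 y \left(22 + y\right)$
$r{\left(25 \right)} \left(\frac{-133 + S}{-676 - 38} + 1436\right) = 2 \cdot 25 \left(22 + 25\right) \left(\frac{-133 - 281}{-676 - 38} + 1436\right) = 2 \cdot 25 \cdot 47 \left(- \frac{414}{-714} + 1436\right) = 2350 \left(\left(-414\right) \left(- \frac{1}{714}\right) + 1436\right) = 2350 \left(\frac{69}{119} + 1436\right) = 2350 \cdot \frac{170953}{119} = \frac{401739550}{119}$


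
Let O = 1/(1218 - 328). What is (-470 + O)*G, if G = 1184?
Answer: -247633008/445 ≈ -5.5648e+5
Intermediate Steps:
O = 1/890 ≈ 0.0011236
(-470 + O)*G = (-470 + 1/890)*1184 = -418299/890*1184 = -247633008/445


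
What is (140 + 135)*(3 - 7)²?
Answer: 4400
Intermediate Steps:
(140 + 135)*(3 - 7)² = 275*(-4)² = 275*16 = 4400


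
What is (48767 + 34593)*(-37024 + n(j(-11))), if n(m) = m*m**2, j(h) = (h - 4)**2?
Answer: 946436179360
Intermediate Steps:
j(h) = (-4 + h)**2
n(m) = m**3
(48767 + 34593)*(-37024 + n(j(-11))) = (48767 + 34593)*(-37024 + ((-4 - 11)**2)**3) = 83360*(-37024 + ((-15)**2)**3) = 83360*(-37024 + 225**3) = 83360*(-37024 + 11390625) = 83360*11353601 = 946436179360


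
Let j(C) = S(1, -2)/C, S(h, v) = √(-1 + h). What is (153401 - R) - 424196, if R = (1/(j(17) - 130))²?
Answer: -4576435501/16900 ≈ -2.7080e+5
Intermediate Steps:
j(C) = 0 (j(C) = √(-1 + 1)/C = √0/C = 0/C = 0)
R = 1/16900 (R = (1/(0 - 130))² = (1/(-130))² = (-1/130)² = 1/16900 ≈ 5.9172e-5)
(153401 - R) - 424196 = (153401 - 1*1/16900) - 424196 = (153401 - 1/16900) - 424196 = 2592476899/16900 - 424196 = -4576435501/16900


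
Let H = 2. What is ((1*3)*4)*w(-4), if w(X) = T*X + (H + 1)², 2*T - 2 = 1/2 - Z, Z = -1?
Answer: 24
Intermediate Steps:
T = 7/4 (T = 1 + (1/2 - 1*(-1))/2 = 1 + (½ + 1)/2 = 1 + (½)*(3/2) = 1 + ¾ = 7/4 ≈ 1.7500)
w(X) = 9 + 7*X/4 (w(X) = 7*X/4 + (2 + 1)² = 7*X/4 + 3² = 7*X/4 + 9 = 9 + 7*X/4)
((1*3)*4)*w(-4) = ((1*3)*4)*(9 + (7/4)*(-4)) = (3*4)*(9 - 7) = 12*2 = 24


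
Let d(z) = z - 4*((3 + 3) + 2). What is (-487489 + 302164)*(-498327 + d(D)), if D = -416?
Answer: 92435476875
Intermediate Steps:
d(z) = -32 + z (d(z) = z - 4*(6 + 2) = z - 4*8 = z - 32 = -32 + z)
(-487489 + 302164)*(-498327 + d(D)) = (-487489 + 302164)*(-498327 + (-32 - 416)) = -185325*(-498327 - 448) = -185325*(-498775) = 92435476875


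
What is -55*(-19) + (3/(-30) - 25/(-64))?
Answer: 334493/320 ≈ 1045.3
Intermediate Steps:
-55*(-19) + (3/(-30) - 25/(-64)) = 1045 + (3*(-1/30) - 25*(-1/64)) = 1045 + (-1/10 + 25/64) = 1045 + 93/320 = 334493/320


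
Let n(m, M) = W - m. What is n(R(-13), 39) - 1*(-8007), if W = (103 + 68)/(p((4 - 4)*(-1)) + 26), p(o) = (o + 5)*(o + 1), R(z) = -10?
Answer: 248698/31 ≈ 8022.5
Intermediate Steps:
p(o) = (1 + o)*(5 + o) (p(o) = (5 + o)*(1 + o) = (1 + o)*(5 + o))
W = 171/31 (W = (103 + 68)/((5 + ((4 - 4)*(-1))² + 6*((4 - 4)*(-1))) + 26) = 171/((5 + (0*(-1))² + 6*(0*(-1))) + 26) = 171/((5 + 0² + 6*0) + 26) = 171/((5 + 0 + 0) + 26) = 171/(5 + 26) = 171/31 ≈ 5.5161)
n(m, M) = 171/31 - m
n(R(-13), 39) - 1*(-8007) = (171/31 - 1*(-10)) - 1*(-8007) = (171/31 + 10) + 8007 = 481/31 + 8007 = 248698/31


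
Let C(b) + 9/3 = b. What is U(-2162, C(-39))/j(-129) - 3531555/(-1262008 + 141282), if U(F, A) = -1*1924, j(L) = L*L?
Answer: 56612329931/18650001366 ≈ 3.0355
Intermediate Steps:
j(L) = L**2
C(b) = -3 + b
U(F, A) = -1924
U(-2162, C(-39))/j(-129) - 3531555/(-1262008 + 141282) = -1924/((-129)**2) - 3531555/(-1262008 + 141282) = -1924/16641 - 3531555/(-1120726) = -1924*1/16641 - 3531555*(-1/1120726) = -1924/16641 + 3531555/1120726 = 56612329931/18650001366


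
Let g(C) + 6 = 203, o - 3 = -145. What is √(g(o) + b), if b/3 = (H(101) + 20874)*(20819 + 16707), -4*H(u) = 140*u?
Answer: √1951990139 ≈ 44181.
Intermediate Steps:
H(u) = -35*u
o = -142 (o = 3 - 145 = -142)
g(C) = 197 (g(C) = -6 + 203 = 197)
b = 1951989942 (b = 3*((-35*101 + 20874)*(20819 + 16707)) = 3*((-3535 + 20874)*37526) = 3*(17339*37526) = 3*650663314 = 1951989942)
√(g(o) + b) = √(197 + 1951989942) = √1951990139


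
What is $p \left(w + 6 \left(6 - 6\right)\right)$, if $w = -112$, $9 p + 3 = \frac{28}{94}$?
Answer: $\frac{14224}{423} \approx 33.626$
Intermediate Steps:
$p = - \frac{127}{423}$ ($p = - \frac{1}{3} + \frac{28 \cdot \frac{1}{94}}{9} = - \frac{1}{3} + \frac{1}{9} \cdot \frac{14}{47} = - \frac{1}{3} + \frac{14}{423} = - \frac{127}{423} \approx -0.30024$)
$p \left(w + 6 \left(6 - 6\right)\right) = - \frac{127 \left(-112 + 6 \left(6 - 6\right)\right)}{423} = - \frac{127 \left(-112 + 6 \cdot 0\right)}{423} = - \frac{127 \left(-112 + 0\right)}{423} = \left(- \frac{127}{423}\right) \left(-112\right) = \frac{14224}{423}$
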